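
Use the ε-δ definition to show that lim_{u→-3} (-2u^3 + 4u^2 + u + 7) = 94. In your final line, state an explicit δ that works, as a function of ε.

δ = min(1, ε/101)

Suppose ε > 0. We want δ > 0 such that 0 < |u + 3| < δ implies |(-2u^3 + 4u^2 + u + 7) − 94| < ε.
(-2u^3 + 4u^2 + u + 7) − 94 = -2u^3 + 4u^2 + u - 87 = (u + 3)(-2u^2 + 10u - 29).
So |(-2u^3 + 4u^2 + u + 7) − 94| = |u + 3|·|-2u^2 + 10u - 29|.
Require δ ≤ 1. Then |u + 3| < 1 gives |u| < 4, and by the triangle inequality |-2u^2 + 10u - 29| ≤ 2·4^2 + 10·4 + 29 = 101.
Hence |(-2u^3 + 4u^2 + u + 7) − 94| ≤ 101|u + 3| < ε provided |u + 3| < ε/101.
Take δ = min(1, ε/101). Then 0 < |u + 3| < δ gives both |u + 3| < 1 and |u + 3| < ε/101, so |(-2u^3 + 4u^2 + u + 7) − 94| < ε.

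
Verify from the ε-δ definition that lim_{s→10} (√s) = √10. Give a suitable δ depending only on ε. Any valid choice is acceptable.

Let ε > 0 be given. We want δ > 0 such that 0 < |s − 10| < δ implies |√s − √10| < ε.
Multiplying by the conjugate, |√s − √10| = |s − 10|/(√s + √10).
Restrict δ ≤ 10 so that |s − 10| < 10 forces s > 0, and then √s + √10 > √10.
Hence |√s − √10| < |s − 10|/√10, which is < ε once |s − 10| < √10·ε.
Take δ = min(10, √10·ε). If 0 < |s − 10| < δ then s > 0 and |√s − √10| < |s − 10|/√10 < ε.

δ = min(10, √10·ε)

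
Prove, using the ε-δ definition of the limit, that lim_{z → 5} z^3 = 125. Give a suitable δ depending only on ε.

δ = min(1, ε/91)

Let ε > 0 be given. We seek δ > 0 with 0 < |z − 5| < δ ⇒ |z^3 − 125| < ε.
Factor: z^3 − 125 = (z − 5)(z^2 + 5z + 25), so |z^3 − 125| = |z − 5|·|z^2 + 5z + 25|.
Restrict δ ≤ 1. Then |z − 5| < 1 gives |z| < 6, so by the triangle inequality |z^2 + 5z + 25| ≤ 6^2 + 5·6 + 25 = 91.
Hence |z^3 − 125| ≤ 91|z − 5|, which is < ε once |z − 5| < ε/91.
Take δ = min(1, ε/91). If 0 < |z − 5| < δ then both bounds hold and |z^3 − 125| ≤ 91|z − 5| < 91·(ε/91) = ε.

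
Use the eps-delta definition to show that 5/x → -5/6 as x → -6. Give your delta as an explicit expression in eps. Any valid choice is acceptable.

delta = min(3, (18/5)eps)

Fix eps > 0. We seek delta > 0 such that 0 < |x + 6| < delta implies |5/x + 5/6| < eps.
|5/x + 5/6| = 5·|-6 − x|/(6·|x|) = 5|x + 6|/(6|x|).
Require delta ≤ 3 so that |x| > 6 − 3 = 3, hence 6|x| > 18.
Then |5/x + 5/6| < 5|x + 6|/18, which is < eps when |x + 6| < (18/5)eps.
Take delta = min(3, (18/5)eps). Then 0 < |x + 6| < delta gives both |x + 6| < 3 and |x + 6| < (18/5)eps, so |5/x + 5/6| < eps.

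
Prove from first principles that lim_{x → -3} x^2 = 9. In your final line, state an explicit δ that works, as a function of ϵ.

δ = min(1, ϵ/7)

Fix ϵ > 0. We seek δ > 0 with 0 < |x + 3| < δ ⇒ |x^2 − 9| < ϵ.
Factor: x^2 − 9 = (x + 3)(x - 3), so |x^2 − 9| = |x + 3|·|x - 3|.
Restrict δ ≤ 1. Then |x + 3| < 1 gives |x| < 4, so by the triangle inequality |x - 3| ≤ 4 + 3 = 7.
Hence |x^2 − 9| ≤ 7|x + 3|, which is < ϵ once |x + 3| < ϵ/7.
Take δ = min(1, ϵ/7). If 0 < |x + 3| < δ then both bounds hold and |x^2 − 9| ≤ 7|x + 3| < 7·(ϵ/7) = ϵ.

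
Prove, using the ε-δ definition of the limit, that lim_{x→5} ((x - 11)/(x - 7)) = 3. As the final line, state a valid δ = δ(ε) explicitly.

δ = min(1, (1/2)ε)

Fix ε > 0. We want δ > 0 with 0 < |x − 5| < δ ⇒ |(x - 11)/(x - 7) − 3| < ε.
Combining over a common denominator, (x - 11)/(x - 7) − 3 = [(x - 11)·(-2) − (-6)·(x - 7)] / [(-2)·(x - 7)] = 4(x − 5) / ((-2)(x - 7)).
So |(x - 11)/(x - 7) − 3| = 4|x − 5| / (2·|x − 7|).
Require δ ≤ 1, so |x − 7| ≥ |-2| − |x − 5| > 2 − 1 = 1.
Hence |(x - 11)/(x - 7) − 3| < 4|x − 5|/(2·1) = 2|x − 5|, which is < ε once |x − 5| < (1/2)ε.
Take δ = min(1, (1/2)ε). Then 0 < |x − 5| < δ forces both bounds, so |(x - 11)/(x - 7) − 3| < ε.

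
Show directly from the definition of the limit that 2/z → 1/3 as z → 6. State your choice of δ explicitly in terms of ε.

δ = min(3, 9ε)

Let ε > 0. We seek δ > 0 such that 0 < |z − 6| < δ implies |2/z − (1/3)| < ε.
|2/z − (1/3)| = 2·|6 − z|/(6·|z|) = 2|z − 6|/(6|z|).
Restrict δ ≤ 3. Then |z − 6| < 3 gives |z| > 3, so 6|z| > 18.
Then |2/z − (1/3)| < 2|z − 6|/18, which is < ε when |z − 6| < 9ε.
Take δ = min(3, 9ε). Then 0 < |z − 6| < δ gives both |z − 6| < 3 and |z − 6| < 9ε, so |2/z − (1/3)| < ε.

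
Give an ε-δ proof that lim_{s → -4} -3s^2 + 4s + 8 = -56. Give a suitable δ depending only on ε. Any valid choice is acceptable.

δ = min(1, ε/31)

Fix ε > 0. We want δ > 0 such that 0 < |s + 4| < δ implies |(-3s^2 + 4s + 8) + 56| < ε.
(-3s^2 + 4s + 8) + 56 = -3s^2 + 4s + 64 = (s + 4)(-3s + 16).
So |(-3s^2 + 4s + 8) + 56| = |s + 4|·|-3s + 16|.
Assume first that |s + 4| < 1, so |s| < 5. Then |-3s + 16| ≤ 3·5 + 16 = 31.
Hence |(-3s^2 + 4s + 8) + 56| ≤ 31|s + 4| < ε provided |s + 4| < ε/31.
Take δ = min(1, ε/31). Then 0 < |s + 4| < δ gives both |s + 4| < 1 and |s + 4| < ε/31, so |(-3s^2 + 4s + 8) + 56| < ε.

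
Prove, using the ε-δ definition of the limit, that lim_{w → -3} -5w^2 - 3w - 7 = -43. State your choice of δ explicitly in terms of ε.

δ = min(1, ε/32)

Let ε > 0 be given. We want δ > 0 such that 0 < |w + 3| < δ implies |(-5w^2 - 3w - 7) + 43| < ε.
(-5w^2 - 3w - 7) + 43 = -5w^2 - 3w + 36 = (w + 3)(-5w + 12).
So |(-5w^2 - 3w - 7) + 43| = |w + 3|·|-5w + 12|.
Require δ ≤ 1. Then |w + 3| < 1 gives |w| < 4, and by the triangle inequality |-5w + 12| ≤ 5·4 + 12 = 32.
Hence |(-5w^2 - 3w - 7) + 43| ≤ 32|w + 3| < ε provided |w + 3| < ε/32.
Take δ = min(1, ε/32). Then 0 < |w + 3| < δ gives both |w + 3| < 1 and |w + 3| < ε/32, so |(-5w^2 - 3w - 7) + 43| < ε.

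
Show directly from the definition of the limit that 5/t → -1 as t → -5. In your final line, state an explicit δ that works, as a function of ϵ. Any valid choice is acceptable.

δ = min(5/2, (5/2)ϵ)

Let ϵ > 0. We seek δ > 0 such that 0 < |t + 5| < δ implies |5/t + 1| < ϵ.
|5/t + 1| = 5·|-5 − t|/(5·|t|) = 5|t + 5|/(5|t|).
Require δ ≤ 5/2 so that |t| > 5 − 5/2 = 5/2, hence 5|t| > 25/2.
Then |5/t + 1| < 5|t + 5|/(25/2), which is < ϵ when |t + 5| < (5/2)ϵ.
Take δ = min(5/2, (5/2)ϵ). Then 0 < |t + 5| < δ gives both |t + 5| < 5/2 and |t + 5| < (5/2)ϵ, so |5/t + 1| < ϵ.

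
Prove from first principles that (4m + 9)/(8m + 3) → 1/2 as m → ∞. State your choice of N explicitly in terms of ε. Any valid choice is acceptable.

Suppose ε > 0. For m ≥ 1, |(4m + 9)/(8m + 3) − (1/2)| = |60|/(8(8m + 3)) = 60/(8(8m + 3)).
Since 8m + 3 ≥ 8m for m ≥ 1, this is ≤ 60/(8·8m) = (15/16)/m.
So |(4m + 9)/(8m + 3) − (1/2)| < ε whenever m > (15/16)/ε.
Take N = (15/16)/ε. If m > N then |(4m + 9)/(8m + 3) − (1/2)| ≤ (15/16)/m < ε.

N = (15/16)/ε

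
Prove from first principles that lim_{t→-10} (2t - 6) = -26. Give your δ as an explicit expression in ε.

Fix ε > 0. We need δ > 0 so that 0 < |t + 10| < δ implies |(2t - 6) + 26| < ε.
Since (2t - 6) + 26 = 2(t + 10), we have |(2t - 6) + 26| = 2|t + 10|.
So 2|t + 10| < ε exactly when |t + 10| < ε/2.
Choosing δ = ε/2 gives |(2t - 6) + 26| = 2|t + 10| < ε whenever |t + 10| < δ.

δ = ε/2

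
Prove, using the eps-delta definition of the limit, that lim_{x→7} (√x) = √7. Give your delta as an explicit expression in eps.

Fix eps > 0. We want delta > 0 such that 0 < |x − 7| < delta implies |√x − √7| < eps.
Rationalise: √x − √7 = (x − 7)/(√x + √7), so |√x − √7| = |x − 7|/(√x + √7).
Restrict delta ≤ 7 so that |x − 7| < 7 forces x > 0, and then √x + √7 > √7.
Hence |√x − √7| < |x − 7|/√7, which is < eps once |x − 7| < √7·eps.
Take delta = min(7, √7·eps). If 0 < |x − 7| < delta then x > 0 and |√x − √7| < |x − 7|/√7 < eps.

delta = min(7, √7·eps)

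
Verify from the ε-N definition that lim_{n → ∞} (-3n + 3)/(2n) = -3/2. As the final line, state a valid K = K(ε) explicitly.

Let ε > 0. For n ≥ 1, |(-3n + 3)/(2n) + 3/2| = |6|/(2(2n)) = 6/(2(2n)).
Since 2n ≥ 2n for n ≥ 1, this is ≤ 6/(2·2n) = (3/2)/n.
So |(-3n + 3)/(2n) + 3/2| < ε whenever n > (3/2)/ε.
Take K = (3/2)/ε. If n > K then |(-3n + 3)/(2n) + 3/2| ≤ (3/2)/n < ε.

K = (3/2)/ε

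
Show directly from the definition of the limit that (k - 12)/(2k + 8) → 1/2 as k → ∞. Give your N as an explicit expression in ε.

Fix ε > 0. For k ≥ 1, |(k - 12)/(2k + 8) − (1/2)| = |-32|/(2(2k + 8)) = 32/(2(2k + 8)).
Since 2k + 8 ≥ 2k for k ≥ 1, this is ≤ 32/(2·2k) = 8/k.
So |(k - 12)/(2k + 8) − (1/2)| < ε whenever k > 8/ε.
Take N = 8/ε. If k > N then |(k - 12)/(2k + 8) − (1/2)| ≤ 8/k < ε.

N = 8/ε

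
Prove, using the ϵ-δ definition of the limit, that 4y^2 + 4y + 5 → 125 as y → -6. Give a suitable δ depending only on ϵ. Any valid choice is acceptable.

δ = min(1, ϵ/48)

Let ϵ > 0 be given. We want δ > 0 such that 0 < |y + 6| < δ implies |(4y^2 + 4y + 5) − 125| < ϵ.
(4y^2 + 4y + 5) − 125 = 4y^2 + 4y - 120 = (y + 6)(4y - 20).
So |(4y^2 + 4y + 5) − 125| = |y + 6|·|4y - 20|.
Require δ ≤ 1. Then |y + 6| < 1 gives |y| < 7, and by the triangle inequality |4y - 20| ≤ 4·7 + 20 = 48.
Hence |(4y^2 + 4y + 5) − 125| ≤ 48|y + 6| < ϵ provided |y + 6| < ϵ/48.
Choosing δ = min(1, ϵ/48) ensures both conditions, hence |(4y^2 + 4y + 5) − 125| < ϵ.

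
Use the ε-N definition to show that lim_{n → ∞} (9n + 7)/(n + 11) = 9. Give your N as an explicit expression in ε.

N = 92/ε

Let ε > 0. For n ≥ 1, |(9n + 7)/(n + 11) − 9| = |-92|/((n + 11)) = 92/((n + 11)).
Since n + 11 ≥ n for n ≥ 1, this is ≤ 92/(n) = 92/n.
So |(9n + 7)/(n + 11) − 9| < ε whenever n > 92/ε.
Take N = 92/ε. If n > N then |(9n + 7)/(n + 11) − 9| ≤ 92/n < ε.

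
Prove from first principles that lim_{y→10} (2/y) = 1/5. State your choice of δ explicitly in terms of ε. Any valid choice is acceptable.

δ = min(5, 25ε)

Fix ε > 0. We seek δ > 0 such that 0 < |y − 10| < δ implies |2/y − (1/5)| < ε.
|2/y − (1/5)| = 2·|10 − y|/(10·|y|) = 2|y − 10|/(10|y|).
Restrict δ ≤ 5. Then |y − 10| < 5 gives |y| > 5, so 10|y| > 50.
Then |2/y − (1/5)| < 2|y − 10|/50, which is < ε when |y − 10| < 25ε.
Take δ = min(5, 25ε). Then 0 < |y − 10| < δ gives both |y − 10| < 5 and |y − 10| < 25ε, so |2/y − (1/5)| < ε.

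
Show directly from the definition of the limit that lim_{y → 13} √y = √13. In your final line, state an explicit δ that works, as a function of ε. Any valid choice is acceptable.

δ = min(13, √13·ε)

Suppose ε > 0. We want δ > 0 such that 0 < |y − 13| < δ implies |√y − √13| < ε.
Multiplying by the conjugate, |√y − √13| = |y − 13|/(√y + √13).
Restrict δ ≤ 13 so that |y − 13| < 13 forces y > 0, and then √y + √13 > √13.
Hence |√y − √13| < |y − 13|/√13, which is < ε once |y − 13| < √13·ε.
Take δ = min(13, √13·ε). If 0 < |y − 13| < δ then y > 0 and |√y − √13| < |y − 13|/√13 < ε.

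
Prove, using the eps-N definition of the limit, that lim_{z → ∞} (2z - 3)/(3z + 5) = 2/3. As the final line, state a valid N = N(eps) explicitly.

N = (19/9)/eps

Let eps > 0 be given. We seek N > 0 such that z > N implies |(2z - 3)/(3z + 5) − (2/3)| < eps.
(2z - 3)/(3z + 5) − (2/3) = (3(2z - 3) − 2(3z + 5)) / (3(3z + 5)) = -19/(3(3z + 5)).
For z > 0 we have 3z + 5 > 3z, so |(2z - 3)/(3z + 5) − (2/3)| = 19/(3(3z + 5)) < 19/(3·3z) = (19/9)/z.
Thus |(2z - 3)/(3z + 5) − (2/3)| < eps whenever z > (19/9)/eps.
Take N = (19/9)/eps. If z > N then |(2z - 3)/(3z + 5) − (2/3)| < (19/9)/z < eps.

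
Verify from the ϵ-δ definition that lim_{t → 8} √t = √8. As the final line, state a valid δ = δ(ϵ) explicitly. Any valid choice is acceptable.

δ = min(8, √8·ϵ)

Let ϵ > 0 be given. We want δ > 0 such that 0 < |t − 8| < δ implies |√t − √8| < ϵ.
Rationalise: √t − √8 = (t − 8)/(√t + √8), so |√t − √8| = |t − 8|/(√t + √8).
Restrict δ ≤ 8 so that |t − 8| < 8 forces t > 0, and then √t + √8 > √8.
Hence |√t − √8| < |t − 8|/√8, which is < ϵ once |t − 8| < √8·ϵ.
Take δ = min(8, √8·ϵ). If 0 < |t − 8| < δ then t > 0 and |√t − √8| < |t − 8|/√8 < ϵ.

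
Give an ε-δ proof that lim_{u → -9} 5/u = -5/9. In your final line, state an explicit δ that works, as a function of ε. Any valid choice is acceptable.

δ = min(9/2, (81/10)ε)

Suppose ε > 0. We seek δ > 0 such that 0 < |u + 9| < δ implies |5/u + 5/9| < ε.
|5/u + 5/9| = 5·|-9 − u|/(9·|u|) = 5|u + 9|/(9|u|).
Require δ ≤ 9/2 so that |u| > 9 − 9/2 = 9/2, hence 9|u| > 81/2.
Then |5/u + 5/9| < 5|u + 9|/(81/2), which is < ε when |u + 9| < (81/10)ε.
Take δ = min(9/2, (81/10)ε). Then 0 < |u + 9| < δ gives both |u + 9| < 9/2 and |u + 9| < (81/10)ε, so |5/u + 5/9| < ε.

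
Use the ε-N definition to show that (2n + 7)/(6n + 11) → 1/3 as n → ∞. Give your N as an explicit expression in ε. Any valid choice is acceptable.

N = (5/9)/ε

Let ε > 0. For n ≥ 1, |(2n + 7)/(6n + 11) − (1/3)| = |20|/(6(6n + 11)) = 20/(6(6n + 11)).
Since 6n + 11 ≥ 6n for n ≥ 1, this is ≤ 20/(6·6n) = (5/9)/n.
So |(2n + 7)/(6n + 11) − (1/3)| < ε whenever n > (5/9)/ε.
Take N = (5/9)/ε. If n > N then |(2n + 7)/(6n + 11) − (1/3)| ≤ (5/9)/n < ε.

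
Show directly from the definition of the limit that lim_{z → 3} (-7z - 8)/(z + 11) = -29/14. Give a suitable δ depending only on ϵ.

Suppose ϵ > 0. We want δ > 0 with 0 < |z − 3| < δ ⇒ |(-7z - 8)/(z + 11) + 29/14| < ϵ.
Combining over a common denominator, (-7z - 8)/(z + 11) + 29/14 = [(-7z - 8)·14 − (-29)·(z + 11)] / [14·(z + 11)] = -69(z − 3) / (14(z + 11)).
So |(-7z - 8)/(z + 11) + 29/14| = 69|z − 3| / (14·|z + 11|).
Require δ ≤ 7, so |z + 11| ≥ |14| − |z − 3| > 14 − 7 = 7.
Hence |(-7z - 8)/(z + 11) + 29/14| < 69|z − 3|/(14·7) = (69/98)|z − 3|, which is < ϵ once |z − 3| < (98/69)ϵ.
Take δ = min(7, (98/69)ϵ). Then 0 < |z − 3| < δ forces both bounds, so |(-7z - 8)/(z + 11) + 29/14| < ϵ.

δ = min(7, (98/69)ϵ)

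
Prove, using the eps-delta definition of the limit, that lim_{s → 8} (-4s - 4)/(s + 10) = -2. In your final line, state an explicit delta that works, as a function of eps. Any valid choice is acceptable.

Let eps > 0 be given. We want delta > 0 with 0 < |s − 8| < delta ⇒ |(-4s - 4)/(s + 10) + 2| < eps.
Combining over a common denominator, (-4s - 4)/(s + 10) + 2 = [(-4s - 4)·18 − (-36)·(s + 10)] / [18·(s + 10)] = -36(s − 8) / (18(s + 10)).
So |(-4s - 4)/(s + 10) + 2| = 36|s − 8| / (18·|s + 10|).
Restrict delta ≤ 9. Then |s − 8| < 9 gives |s + 10| = |(s − 8) + 18| ≥ 18 − 9 = 9.
Hence |(-4s - 4)/(s + 10) + 2| < 36|s − 8|/(18·9) = (2/9)|s − 8|, which is < eps once |s − 8| < (9/2)eps.
Take delta = min(9, (9/2)eps). Then 0 < |s − 8| < delta forces both bounds, so |(-4s - 4)/(s + 10) + 2| < eps.

delta = min(9, (9/2)eps)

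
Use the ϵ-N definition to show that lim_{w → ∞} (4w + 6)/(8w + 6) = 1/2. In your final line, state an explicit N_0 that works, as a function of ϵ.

Fix ϵ > 0. We seek N_0 > 0 such that w > N_0 implies |(4w + 6)/(8w + 6) − (1/2)| < ϵ.
(4w + 6)/(8w + 6) − (1/2) = (8(4w + 6) − 4(8w + 6)) / (8(8w + 6)) = 24/(8(8w + 6)).
For w > 0 we have 8w + 6 > 8w, so |(4w + 6)/(8w + 6) − (1/2)| = 24/(8(8w + 6)) < 24/(8·8w) = (3/8)/w.
Thus |(4w + 6)/(8w + 6) − (1/2)| < ϵ whenever w > (3/8)/ϵ.
Take N_0 = (3/8)/ϵ. If w > N_0 then |(4w + 6)/(8w + 6) − (1/2)| < (3/8)/w < ϵ.

N_0 = (3/8)/ϵ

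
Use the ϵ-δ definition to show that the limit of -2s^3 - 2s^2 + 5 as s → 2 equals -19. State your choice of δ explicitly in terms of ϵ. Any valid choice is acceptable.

Let ϵ > 0 be given. We want δ > 0 such that 0 < |s − 2| < δ implies |(-2s^3 - 2s^2 + 5) + 19| < ϵ.
(-2s^3 - 2s^2 + 5) + 19 = -2s^3 - 2s^2 + 24 = (s − 2)(-2s^2 - 6s - 12).
So |(-2s^3 - 2s^2 + 5) + 19| = |s − 2|·|-2s^2 - 6s - 12|.
Assume first that |s − 2| < 1, so |s| < 3. Then |-2s^2 - 6s - 12| ≤ 2·3^2 + 6·3 + 12 = 48.
Hence |(-2s^3 - 2s^2 + 5) + 19| ≤ 48|s − 2| < ϵ provided |s − 2| < ϵ/48.
Choosing δ = min(1, ϵ/48) ensures both conditions, hence |(-2s^3 - 2s^2 + 5) + 19| < ϵ.

δ = min(1, ϵ/48)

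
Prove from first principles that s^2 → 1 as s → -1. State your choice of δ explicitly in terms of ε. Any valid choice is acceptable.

Suppose ε > 0. We seek δ > 0 with 0 < |s + 1| < δ ⇒ |s^2 − 1| < ε.
Factor: s^2 − 1 = (s + 1)(s - 1), so |s^2 − 1| = |s + 1|·|s - 1|.
Impose δ ≤ 1 so that |s| < 2; then |s - 1| ≤ 3.
Hence |s^2 − 1| ≤ 3|s + 1|, which is < ε once |s + 1| < ε/3.
Take δ = min(1, ε/3). If 0 < |s + 1| < δ then both bounds hold and |s^2 − 1| ≤ 3|s + 1| < 3·(ε/3) = ε.

δ = min(1, ε/3)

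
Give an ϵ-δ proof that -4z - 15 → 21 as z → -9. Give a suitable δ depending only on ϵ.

Fix ϵ > 0. We need δ > 0 so that 0 < |z + 9| < δ implies |(-4z - 15) − 21| < ϵ.
|(-4z - 15) − 21| = |-4z - 36| = 4|z + 9|.
So 4|z + 9| < ϵ exactly when |z + 9| < ϵ/4.
Take δ = ϵ/4. If 0 < |z + 9| < δ then |(-4z - 15) − 21| = 4|z + 9| < 4·(ϵ/4) = ϵ.

δ = ϵ/4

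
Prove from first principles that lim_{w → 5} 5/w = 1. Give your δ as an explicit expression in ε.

δ = min(5/2, (5/2)ε)

Let ε > 0 be given. We seek δ > 0 such that 0 < |w − 5| < δ implies |5/w − 1| < ε.
|5/w − 1| = 5·|5 − w|/(5·|w|) = 5|w − 5|/(5|w|).
Restrict δ ≤ 5/2. Then |w − 5| < 5/2 gives |w| > 5/2, so 5|w| > 25/2.
Then |5/w − 1| < 5|w − 5|/(25/2), which is < ε when |w − 5| < (5/2)ε.
Take δ = min(5/2, (5/2)ε). Then 0 < |w − 5| < δ gives both |w − 5| < 5/2 and |w − 5| < (5/2)ε, so |5/w − 1| < ε.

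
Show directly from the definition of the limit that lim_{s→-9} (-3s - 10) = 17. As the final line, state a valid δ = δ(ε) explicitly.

Suppose ε > 0. We need δ > 0 so that 0 < |s + 9| < δ implies |(-3s - 10) − 17| < ε.
|(-3s - 10) − 17| = |-3s - 27| = 3|s + 9|.
So 3|s + 9| < ε exactly when |s + 9| < ε/3.
Choosing δ = ε/3 gives |(-3s - 10) − 17| = 3|s + 9| < ε whenever |s + 9| < δ.

δ = ε/3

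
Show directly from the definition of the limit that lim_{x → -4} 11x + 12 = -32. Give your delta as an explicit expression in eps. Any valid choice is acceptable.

Let eps > 0 be given. We need delta > 0 so that 0 < |x + 4| < delta implies |(11x + 12) + 32| < eps.
Since (11x + 12) + 32 = 11(x + 4), we have |(11x + 12) + 32| = 11|x + 4|.
Thus it suffices that |x + 4| < eps/11.
Choosing delta = eps/11 gives |(11x + 12) + 32| = 11|x + 4| < eps whenever |x + 4| < delta.

delta = eps/11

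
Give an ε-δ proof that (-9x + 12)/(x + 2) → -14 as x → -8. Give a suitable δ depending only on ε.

Fix ε > 0. We want δ > 0 with 0 < |x + 8| < δ ⇒ |(-9x + 12)/(x + 2) + 14| < ε.
Combining over a common denominator, (-9x + 12)/(x + 2) + 14 = [(-9x + 12)·(-6) − 84·(x + 2)] / [(-6)·(x + 2)] = -30(x + 8) / ((-6)(x + 2)).
So |(-9x + 12)/(x + 2) + 14| = 30|x + 8| / (6·|x + 2|).
Require δ ≤ 3, so |x + 2| ≥ |-6| − |x + 8| > 6 − 3 = 3.
Hence |(-9x + 12)/(x + 2) + 14| < 30|x + 8|/(6·3) = (5/3)|x + 8|, which is < ε once |x + 8| < (3/5)ε.
Take δ = min(3, (3/5)ε). Then 0 < |x + 8| < δ forces both bounds, so |(-9x + 12)/(x + 2) + 14| < ε.

δ = min(3, (3/5)ε)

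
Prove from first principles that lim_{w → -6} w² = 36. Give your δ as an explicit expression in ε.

δ = min(1, ε/13)

Fix ε > 0. We seek δ > 0 with 0 < |w + 6| < δ ⇒ |w² − 36| < ε.
Factor: w² − 36 = (w + 6)(w - 6), so |w² − 36| = |w + 6|·|w - 6|.
Impose δ ≤ 1 so that |w| < 7; then |w - 6| ≤ 13.
Hence |w² − 36| ≤ 13|w + 6|, which is < ε once |w + 6| < ε/13.
Take δ = min(1, ε/13). If 0 < |w + 6| < δ then both bounds hold and |w² − 36| ≤ 13|w + 6| < 13·(ε/13) = ε.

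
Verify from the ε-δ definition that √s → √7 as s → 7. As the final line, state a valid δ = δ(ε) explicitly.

Fix ε > 0. We want δ > 0 such that 0 < |s − 7| < δ implies |√s − √7| < ε.
Rationalise: √s − √7 = (s − 7)/(√s + √7), so |√s − √7| = |s − 7|/(√s + √7).
Restrict δ ≤ 7 so that |s − 7| < 7 forces s > 0, and then √s + √7 > √7.
Hence |√s − √7| < |s − 7|/√7, which is < ε once |s − 7| < √7·ε.
Take δ = min(7, √7·ε). If 0 < |s − 7| < δ then s > 0 and |√s − √7| < |s − 7|/√7 < ε.

δ = min(7, √7·ε)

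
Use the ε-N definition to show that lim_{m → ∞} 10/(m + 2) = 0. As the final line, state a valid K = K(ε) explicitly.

Suppose ε > 0. For m ≥ 1, |10/(m + 2) − 0| = 10/(m + 2) ≤ 10/m.
We need 10/m < ε, i.e. m > 10/ε.
Take K = 10/ε. If m > K then |10/(m + 2)| ≤ 10/m < ε.

K = 10/ε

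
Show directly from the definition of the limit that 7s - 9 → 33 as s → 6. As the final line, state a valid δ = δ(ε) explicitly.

δ = ε/7

Fix ε > 0. We need δ > 0 so that 0 < |s − 6| < δ implies |(7s - 9) − 33| < ε.
|(7s - 9) − 33| = |7s - 42| = 7|s − 6|.
Thus it suffices that |s − 6| < ε/7.
Take δ = ε/7. If 0 < |s − 6| < δ then |(7s - 9) − 33| = 7|s − 6| < 7·(ε/7) = ε.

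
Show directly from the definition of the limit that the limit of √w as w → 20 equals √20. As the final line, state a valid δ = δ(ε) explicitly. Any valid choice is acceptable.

δ = min(20, √20·ε)

Let ε > 0 be given. We want δ > 0 such that 0 < |w − 20| < δ implies |√w − √20| < ε.
Rationalise: √w − √20 = (w − 20)/(√w + √20), so |√w − √20| = |w − 20|/(√w + √20).
Restrict δ ≤ 20 so that |w − 20| < 20 forces w > 0, and then √w + √20 > √20.
Hence |√w − √20| < |w − 20|/√20, which is < ε once |w − 20| < √20·ε.
Take δ = min(20, √20·ε). If 0 < |w − 20| < δ then w > 0 and |√w − √20| < |w − 20|/√20 < ε.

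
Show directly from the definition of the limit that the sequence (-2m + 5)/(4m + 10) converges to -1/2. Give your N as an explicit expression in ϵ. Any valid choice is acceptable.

Fix ϵ > 0. For m ≥ 1, |(-2m + 5)/(4m + 10) + 1/2| = |40|/(4(4m + 10)) = 40/(4(4m + 10)).
Since 4m + 10 ≥ 4m for m ≥ 1, this is ≤ 40/(4·4m) = (5/2)/m.
So |(-2m + 5)/(4m + 10) + 1/2| < ϵ whenever m > (5/2)/ϵ.
Take N = (5/2)/ϵ. If m > N then |(-2m + 5)/(4m + 10) + 1/2| ≤ (5/2)/m < ϵ.

N = (5/2)/ϵ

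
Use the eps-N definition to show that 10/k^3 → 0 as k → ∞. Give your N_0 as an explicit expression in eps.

N_0 = (10/eps)^{1/3}

Fix eps > 0. For k ≥ 1, |10/k^3 − 0| = 10/k^3.
10/k^3 < eps ⇔ k^3 > 10/eps ⇔ k > (10/eps)^{1/3}.
Take N_0 = (10/eps)^{1/3}. Then k > N_0 implies 10/k^3 < eps.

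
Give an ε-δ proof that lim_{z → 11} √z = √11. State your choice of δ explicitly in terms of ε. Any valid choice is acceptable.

δ = min(11, √11·ε)

Suppose ε > 0. We want δ > 0 such that 0 < |z − 11| < δ implies |√z − √11| < ε.
Multiplying by the conjugate, |√z − √11| = |z − 11|/(√z + √11).
Restrict δ ≤ 11 so that |z − 11| < 11 forces z > 0, and then √z + √11 > √11.
Hence |√z − √11| < |z − 11|/√11, which is < ε once |z − 11| < √11·ε.
Take δ = min(11, √11·ε). If 0 < |z − 11| < δ then z > 0 and |√z − √11| < |z − 11|/√11 < ε.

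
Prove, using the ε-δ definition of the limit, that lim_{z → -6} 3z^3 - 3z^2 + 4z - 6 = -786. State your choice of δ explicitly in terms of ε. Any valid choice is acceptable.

δ = min(2, ε/490)

Let ε > 0. We want δ > 0 such that 0 < |z + 6| < δ implies |(3z^3 - 3z^2 + 4z - 6) + 786| < ε.
(3z^3 - 3z^2 + 4z - 6) + 786 = 3z^3 - 3z^2 + 4z + 780 = (z + 6)(3z^2 - 21z + 130).
So |(3z^3 - 3z^2 + 4z - 6) + 786| = |z + 6|·|3z^2 - 21z + 130|.
Assume first that |z + 6| < 2, so |z| < 8. Then |3z^2 - 21z + 130| ≤ 3·8^2 + 21·8 + 130 = 490.
Hence |(3z^3 - 3z^2 + 4z - 6) + 786| ≤ 490|z + 6| < ε provided |z + 6| < ε/490.
Choosing δ = min(2, ε/490) ensures both conditions, hence |(3z^3 - 3z^2 + 4z - 6) + 786| < ε.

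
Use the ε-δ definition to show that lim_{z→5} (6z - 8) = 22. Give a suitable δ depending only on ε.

Let ε > 0 be given. We need δ > 0 so that 0 < |z − 5| < δ implies |(6z - 8) − 22| < ε.
Since (6z - 8) − 22 = 6(z − 5), we have |(6z - 8) − 22| = 6|z − 5|.
Thus it suffices that |z − 5| < ε/6.
Take δ = ε/6. If 0 < |z − 5| < δ then |(6z - 8) − 22| = 6|z − 5| < 6·(ε/6) = ε.

δ = ε/6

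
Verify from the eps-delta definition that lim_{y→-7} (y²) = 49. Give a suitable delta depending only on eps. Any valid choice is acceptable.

delta = min(1, eps/15)

Fix eps > 0. We seek delta > 0 with 0 < |y + 7| < delta ⇒ |y² − 49| < eps.
Factor: y² − 49 = (y + 7)(y - 7), so |y² − 49| = |y + 7|·|y - 7|.
Restrict delta ≤ 1. Then |y + 7| < 1 gives |y| < 8, so by the triangle inequality |y - 7| ≤ 8 + 7 = 15.
Hence |y² − 49| ≤ 15|y + 7|, which is < eps once |y + 7| < eps/15.
Take delta = min(1, eps/15). If 0 < |y + 7| < delta then both bounds hold and |y² − 49| ≤ 15|y + 7| < 15·(eps/15) = eps.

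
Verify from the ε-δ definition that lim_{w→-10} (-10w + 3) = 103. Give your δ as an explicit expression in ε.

Suppose ε > 0. We need δ > 0 so that 0 < |w + 10| < δ implies |(-10w + 3) − 103| < ε.
|(-10w + 3) − 103| = |-10w - 100| = 10|w + 10|.
Thus it suffices that |w + 10| < ε/10.
Choosing δ = ε/10 gives |(-10w + 3) − 103| = 10|w + 10| < ε whenever |w + 10| < δ.

δ = ε/10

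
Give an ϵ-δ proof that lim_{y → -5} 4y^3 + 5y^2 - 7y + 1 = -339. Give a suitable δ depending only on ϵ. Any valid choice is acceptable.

δ = min(1, ϵ/302)

Let ϵ > 0. We want δ > 0 such that 0 < |y + 5| < δ implies |(4y^3 + 5y^2 - 7y + 1) + 339| < ϵ.
(4y^3 + 5y^2 - 7y + 1) + 339 = 4y^3 + 5y^2 - 7y + 340 = (y + 5)(4y^2 - 15y + 68).
So |(4y^3 + 5y^2 - 7y + 1) + 339| = |y + 5|·|4y^2 - 15y + 68|.
Assume first that |y + 5| < 1, so |y| < 6. Then |4y^2 - 15y + 68| ≤ 4·6^2 + 15·6 + 68 = 302.
Hence |(4y^3 + 5y^2 - 7y + 1) + 339| ≤ 302|y + 5| < ϵ provided |y + 5| < ϵ/302.
Choosing δ = min(1, ϵ/302) ensures both conditions, hence |(4y^3 + 5y^2 - 7y + 1) + 339| < ϵ.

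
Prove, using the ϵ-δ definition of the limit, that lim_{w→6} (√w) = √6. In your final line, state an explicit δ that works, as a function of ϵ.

δ = min(6, √6·ϵ)

Fix ϵ > 0. We want δ > 0 such that 0 < |w − 6| < δ implies |√w − √6| < ϵ.
Multiplying by the conjugate, |√w − √6| = |w − 6|/(√w + √6).
Restrict δ ≤ 6 so that |w − 6| < 6 forces w > 0, and then √w + √6 > √6.
Hence |√w − √6| < |w − 6|/√6, which is < ϵ once |w − 6| < √6·ϵ.
Take δ = min(6, √6·ϵ). If 0 < |w − 6| < δ then w > 0 and |√w − √6| < |w − 6|/√6 < ϵ.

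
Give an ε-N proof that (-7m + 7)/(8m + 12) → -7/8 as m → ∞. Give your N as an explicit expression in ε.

N = (35/16)/ε

Let ε > 0 be given. For m ≥ 1, |(-7m + 7)/(8m + 12) + 7/8| = |140|/(8(8m + 12)) = 140/(8(8m + 12)).
Since 8m + 12 ≥ 8m for m ≥ 1, this is ≤ 140/(8·8m) = (35/16)/m.
So |(-7m + 7)/(8m + 12) + 7/8| < ε whenever m > (35/16)/ε.
Take N = (35/16)/ε. If m > N then |(-7m + 7)/(8m + 12) + 7/8| ≤ (35/16)/m < ε.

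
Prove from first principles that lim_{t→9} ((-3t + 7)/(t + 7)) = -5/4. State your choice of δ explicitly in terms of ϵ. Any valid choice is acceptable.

Suppose ϵ > 0. We want δ > 0 with 0 < |t − 9| < δ ⇒ |(-3t + 7)/(t + 7) + 5/4| < ϵ.
Combining over a common denominator, (-3t + 7)/(t + 7) + 5/4 = [(-3t + 7)·16 − (-20)·(t + 7)] / [16·(t + 7)] = -28(t − 9) / (16(t + 7)).
So |(-3t + 7)/(t + 7) + 5/4| = 28|t − 9| / (16·|t + 7|).
Require δ ≤ 8, so |t + 7| ≥ |16| − |t − 9| > 16 − 8 = 8.
Hence |(-3t + 7)/(t + 7) + 5/4| < 28|t − 9|/(16·8) = (7/32)|t − 9|, which is < ϵ once |t − 9| < (32/7)ϵ.
Take δ = min(8, (32/7)ϵ). Then 0 < |t − 9| < δ forces both bounds, so |(-3t + 7)/(t + 7) + 5/4| < ϵ.

δ = min(8, (32/7)ϵ)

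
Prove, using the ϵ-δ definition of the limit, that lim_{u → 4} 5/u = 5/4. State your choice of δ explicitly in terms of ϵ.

Suppose ϵ > 0. We seek δ > 0 such that 0 < |u − 4| < δ implies |5/u − (5/4)| < ϵ.
|5/u − (5/4)| = 5·|4 − u|/(4·|u|) = 5|u − 4|/(4|u|).
Require δ ≤ 2 so that |u| > 4 − 2 = 2, hence 4|u| > 8.
Then |5/u − (5/4)| < 5|u − 4|/8, which is < ϵ when |u − 4| < (8/5)ϵ.
Take δ = min(2, (8/5)ϵ). Then 0 < |u − 4| < δ gives both |u − 4| < 2 and |u − 4| < (8/5)ϵ, so |5/u − (5/4)| < ϵ.

δ = min(2, (8/5)ϵ)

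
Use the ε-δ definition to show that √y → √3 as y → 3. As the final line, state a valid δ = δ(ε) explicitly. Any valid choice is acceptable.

δ = min(3, √3·ε)

Fix ε > 0. We want δ > 0 such that 0 < |y − 3| < δ implies |√y − √3| < ε.
Multiplying by the conjugate, |√y − √3| = |y − 3|/(√y + √3).
Restrict δ ≤ 3 so that |y − 3| < 3 forces y > 0, and then √y + √3 > √3.
Hence |√y − √3| < |y − 3|/√3, which is < ε once |y − 3| < √3·ε.
Take δ = min(3, √3·ε). If 0 < |y − 3| < δ then y > 0 and |√y − √3| < |y − 3|/√3 < ε.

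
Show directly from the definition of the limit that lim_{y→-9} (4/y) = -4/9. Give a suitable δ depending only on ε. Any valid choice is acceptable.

δ = min(9/2, (81/8)ε)

Fix ε > 0. We seek δ > 0 such that 0 < |y + 9| < δ implies |4/y + 4/9| < ε.
|4/y + 4/9| = 4·|-9 − y|/(9·|y|) = 4|y + 9|/(9|y|).
Restrict δ ≤ 9/2. Then |y + 9| < 9/2 gives |y| > 9/2, so 9|y| > 81/2.
Then |4/y + 4/9| < 4|y + 9|/(81/2), which is < ε when |y + 9| < (81/8)ε.
Take δ = min(9/2, (81/8)ε). Then 0 < |y + 9| < δ gives both |y + 9| < 9/2 and |y + 9| < (81/8)ε, so |4/y + 4/9| < ε.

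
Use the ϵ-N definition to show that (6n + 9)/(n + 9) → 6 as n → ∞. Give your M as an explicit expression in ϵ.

Let ϵ > 0 be given. For n ≥ 1, |(6n + 9)/(n + 9) − 6| = |-45|/((n + 9)) = 45/((n + 9)).
Since n + 9 ≥ n for n ≥ 1, this is ≤ 45/(n) = 45/n.
So |(6n + 9)/(n + 9) − 6| < ϵ whenever n > 45/ϵ.
Take M = 45/ϵ. If n > M then |(6n + 9)/(n + 9) − 6| ≤ 45/n < ϵ.

M = 45/ϵ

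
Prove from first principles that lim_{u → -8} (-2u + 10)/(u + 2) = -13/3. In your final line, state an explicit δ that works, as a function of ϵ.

δ = min(3, (9/7)ϵ)

Suppose ϵ > 0. We want δ > 0 with 0 < |u + 8| < δ ⇒ |(-2u + 10)/(u + 2) + 13/3| < ϵ.
Combining over a common denominator, (-2u + 10)/(u + 2) + 13/3 = [(-2u + 10)·(-6) − 26·(u + 2)] / [(-6)·(u + 2)] = -14(u + 8) / ((-6)(u + 2)).
So |(-2u + 10)/(u + 2) + 13/3| = 14|u + 8| / (6·|u + 2|).
Restrict δ ≤ 3. Then |u + 8| < 3 gives |u + 2| = |(u + 8) + (-6)| ≥ 6 − 3 = 3.
Hence |(-2u + 10)/(u + 2) + 13/3| < 14|u + 8|/(6·3) = (7/9)|u + 8|, which is < ϵ once |u + 8| < (9/7)ϵ.
Take δ = min(3, (9/7)ϵ). Then 0 < |u + 8| < δ forces both bounds, so |(-2u + 10)/(u + 2) + 13/3| < ϵ.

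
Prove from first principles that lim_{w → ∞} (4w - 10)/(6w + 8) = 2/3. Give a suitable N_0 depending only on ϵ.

N_0 = (23/9)/ϵ

Suppose ϵ > 0. We seek N_0 > 0 such that w > N_0 implies |(4w - 10)/(6w + 8) − (2/3)| < ϵ.
(4w - 10)/(6w + 8) − (2/3) = (6(4w - 10) − 4(6w + 8)) / (6(6w + 8)) = -92/(6(6w + 8)).
For w > 0 we have 6w + 8 > 6w, so |(4w - 10)/(6w + 8) − (2/3)| = 92/(6(6w + 8)) < 92/(6·6w) = (23/9)/w.
Thus |(4w - 10)/(6w + 8) − (2/3)| < ϵ whenever w > (23/9)/ϵ.
Take N_0 = (23/9)/ϵ. If w > N_0 then |(4w - 10)/(6w + 8) − (2/3)| < (23/9)/w < ϵ.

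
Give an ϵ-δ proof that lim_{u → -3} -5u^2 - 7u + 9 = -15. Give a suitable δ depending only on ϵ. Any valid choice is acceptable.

Fix ϵ > 0. We want δ > 0 such that 0 < |u + 3| < δ implies |(-5u^2 - 7u + 9) + 15| < ϵ.
(-5u^2 - 7u + 9) + 15 = -5u^2 - 7u + 24 = (u + 3)(-5u + 8).
So |(-5u^2 - 7u + 9) + 15| = |u + 3|·|-5u + 8|.
Assume first that |u + 3| < 2, so |u| < 5. Then |-5u + 8| ≤ 5·5 + 8 = 33.
Hence |(-5u^2 - 7u + 9) + 15| ≤ 33|u + 3| < ϵ provided |u + 3| < ϵ/33.
Take δ = min(2, ϵ/33). Then 0 < |u + 3| < δ gives both |u + 3| < 2 and |u + 3| < ϵ/33, so |(-5u^2 - 7u + 9) + 15| < ϵ.

δ = min(2, ϵ/33)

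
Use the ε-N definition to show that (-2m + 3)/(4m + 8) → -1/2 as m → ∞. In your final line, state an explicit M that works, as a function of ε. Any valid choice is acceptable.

Let ε > 0 be given. For m ≥ 1, |(-2m + 3)/(4m + 8) + 1/2| = |28|/(4(4m + 8)) = 28/(4(4m + 8)).
Since 4m + 8 ≥ 4m for m ≥ 1, this is ≤ 28/(4·4m) = (7/4)/m.
So |(-2m + 3)/(4m + 8) + 1/2| < ε whenever m > (7/4)/ε.
Take M = (7/4)/ε. If m > M then |(-2m + 3)/(4m + 8) + 1/2| ≤ (7/4)/m < ε.

M = (7/4)/ε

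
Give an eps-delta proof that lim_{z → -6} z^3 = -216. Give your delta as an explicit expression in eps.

delta = min(1, eps/127)

Suppose eps > 0. We seek delta > 0 with 0 < |z + 6| < delta ⇒ |z^3 + 216| < eps.
Factor: z^3 + 216 = (z + 6)(z^2 - 6z + 36), so |z^3 + 216| = |z + 6|·|z^2 - 6z + 36|.
Impose delta ≤ 1 so that |z| < 7; then |z^2 - 6z + 36| ≤ 127.
Hence |z^3 + 216| ≤ 127|z + 6|, which is < eps once |z + 6| < eps/127.
Take delta = min(1, eps/127). If 0 < |z + 6| < delta then both bounds hold and |z^3 + 216| ≤ 127|z + 6| < 127·(eps/127) = eps.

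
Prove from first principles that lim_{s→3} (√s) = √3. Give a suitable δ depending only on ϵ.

δ = min(3, √3·ϵ)

Fix ϵ > 0. We want δ > 0 such that 0 < |s − 3| < δ implies |√s − √3| < ϵ.
Multiplying by the conjugate, |√s − √3| = |s − 3|/(√s + √3).
Restrict δ ≤ 3 so that |s − 3| < 3 forces s > 0, and then √s + √3 > √3.
Hence |√s − √3| < |s − 3|/√3, which is < ϵ once |s − 3| < √3·ϵ.
Take δ = min(3, √3·ϵ). If 0 < |s − 3| < δ then s > 0 and |√s − √3| < |s − 3|/√3 < ϵ.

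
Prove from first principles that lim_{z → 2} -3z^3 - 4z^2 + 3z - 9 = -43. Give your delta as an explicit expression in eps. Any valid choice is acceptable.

delta = min(1, eps/74)

Let eps > 0 be given. We want delta > 0 such that 0 < |z − 2| < delta implies |(-3z^3 - 4z^2 + 3z - 9) + 43| < eps.
(-3z^3 - 4z^2 + 3z - 9) + 43 = -3z^3 - 4z^2 + 3z + 34 = (z − 2)(-3z^2 - 10z - 17).
So |(-3z^3 - 4z^2 + 3z - 9) + 43| = |z − 2|·|-3z^2 - 10z - 17|.
Require delta ≤ 1. Then |z − 2| < 1 gives |z| < 3, and by the triangle inequality |-3z^2 - 10z - 17| ≤ 3·3^2 + 10·3 + 17 = 74.
Hence |(-3z^3 - 4z^2 + 3z - 9) + 43| ≤ 74|z − 2| < eps provided |z − 2| < eps/74.
Choosing delta = min(1, eps/74) ensures both conditions, hence |(-3z^3 - 4z^2 + 3z - 9) + 43| < eps.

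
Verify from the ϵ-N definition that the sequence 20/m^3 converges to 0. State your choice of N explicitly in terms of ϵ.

Fix ϵ > 0. For m ≥ 1, |20/m^3 − 0| = 20/m^3.
20/m^3 < ϵ ⇔ m^3 > 20/ϵ ⇔ m > (20/ϵ)^{1/3}.
Take N = (20/ϵ)^{1/3}. Then m > N implies 20/m^3 < ϵ.

N = (20/ϵ)^{1/3}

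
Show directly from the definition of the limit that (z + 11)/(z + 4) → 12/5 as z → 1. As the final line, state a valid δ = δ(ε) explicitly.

δ = min(5/2, (25/14)ε)

Let ε > 0. We want δ > 0 with 0 < |z − 1| < δ ⇒ |(z + 11)/(z + 4) − (12/5)| < ε.
Combining over a common denominator, (z + 11)/(z + 4) − (12/5) = [(z + 11)·5 − 12·(z + 4)] / [5·(z + 4)] = -7(z − 1) / (5(z + 4)).
So |(z + 11)/(z + 4) − (12/5)| = 7|z − 1| / (5·|z + 4|).
Restrict δ ≤ 5/2. Then |z − 1| < 5/2 gives |z + 4| = |(z − 1) + 5| ≥ 5 − 5/2 = 5/2.
Hence |(z + 11)/(z + 4) − (12/5)| < 7|z − 1|/(5·(5/2)) = (14/25)|z − 1|, which is < ε once |z − 1| < (25/14)ε.
Take δ = min(5/2, (25/14)ε). Then 0 < |z − 1| < δ forces both bounds, so |(z + 11)/(z + 4) − (12/5)| < ε.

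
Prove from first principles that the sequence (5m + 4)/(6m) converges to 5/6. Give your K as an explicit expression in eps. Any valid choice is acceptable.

Let eps > 0 be given. For m ≥ 1, |(5m + 4)/(6m) − (5/6)| = |24|/(6(6m)) = 24/(6(6m)).
Since 6m ≥ 6m for m ≥ 1, this is ≤ 24/(6·6m) = (2/3)/m.
So |(5m + 4)/(6m) − (5/6)| < eps whenever m > (2/3)/eps.
Take K = (2/3)/eps. If m > K then |(5m + 4)/(6m) − (5/6)| ≤ (2/3)/m < eps.

K = (2/3)/eps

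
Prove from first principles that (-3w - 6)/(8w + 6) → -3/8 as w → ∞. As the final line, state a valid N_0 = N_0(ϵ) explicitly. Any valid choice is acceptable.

Let ϵ > 0. We seek N_0 > 0 such that w > N_0 implies |(-3w - 6)/(8w + 6) + 3/8| < ϵ.
(-3w - 6)/(8w + 6) + 3/8 = (8(-3w - 6) − (-3)(8w + 6)) / (8(8w + 6)) = -30/(8(8w + 6)).
For w > 0 we have 8w + 6 > 8w, so |(-3w - 6)/(8w + 6) + 3/8| = 30/(8(8w + 6)) < 30/(8·8w) = (15/32)/w.
Thus |(-3w - 6)/(8w + 6) + 3/8| < ϵ whenever w > (15/32)/ϵ.
Take N_0 = (15/32)/ϵ. If w > N_0 then |(-3w - 6)/(8w + 6) + 3/8| < (15/32)/w < ϵ.

N_0 = (15/32)/ϵ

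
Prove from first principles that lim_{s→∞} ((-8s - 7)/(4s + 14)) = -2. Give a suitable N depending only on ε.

Let ε > 0 be given. We seek N > 0 such that s > N implies |(-8s - 7)/(4s + 14) + 2| < ε.
(-8s - 7)/(4s + 14) + 2 = (4(-8s - 7) − (-8)(4s + 14)) / (4(4s + 14)) = 84/(4(4s + 14)).
For s > 0 we have 4s + 14 > 4s, so |(-8s - 7)/(4s + 14) + 2| = 84/(4(4s + 14)) < 84/(4·4s) = (21/4)/s.
Thus |(-8s - 7)/(4s + 14) + 2| < ε whenever s > (21/4)/ε.
Take N = (21/4)/ε. If s > N then |(-8s - 7)/(4s + 14) + 2| < (21/4)/s < ε.

N = (21/4)/ε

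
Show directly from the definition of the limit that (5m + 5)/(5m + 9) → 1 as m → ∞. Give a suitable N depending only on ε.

N = (4/5)/ε

Suppose ε > 0. For m ≥ 1, |(5m + 5)/(5m + 9) − 1| = |-20|/(5(5m + 9)) = 20/(5(5m + 9)).
Since 5m + 9 ≥ 5m for m ≥ 1, this is ≤ 20/(5·5m) = (4/5)/m.
So |(5m + 5)/(5m + 9) − 1| < ε whenever m > (4/5)/ε.
Take N = (4/5)/ε. If m > N then |(5m + 5)/(5m + 9) − 1| ≤ (4/5)/m < ε.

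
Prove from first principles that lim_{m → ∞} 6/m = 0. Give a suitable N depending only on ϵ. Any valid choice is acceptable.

Fix ϵ > 0. For m ≥ 1, |6/m − 0| = 6/(m) ≤ 6/m.
We need 6/m < ϵ, i.e. m > 6/ϵ.
Take N = 6/ϵ. If m > N then |6/m| ≤ 6/m < ϵ.

N = 6/ϵ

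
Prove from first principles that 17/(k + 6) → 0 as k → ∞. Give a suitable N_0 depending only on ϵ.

N_0 = 17/ϵ

Fix ϵ > 0. For k ≥ 1, |17/(k + 6) − 0| = 17/(k + 6) ≤ 17/k.
We need 17/k < ϵ, i.e. k > 17/ϵ.
Take N_0 = 17/ϵ. If k > N_0 then |17/(k + 6)| ≤ 17/k < ϵ.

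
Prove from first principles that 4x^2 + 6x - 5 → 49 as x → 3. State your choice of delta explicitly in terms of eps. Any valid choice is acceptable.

Let eps > 0 be given. We want delta > 0 such that 0 < |x − 3| < delta implies |(4x^2 + 6x - 5) − 49| < eps.
(4x^2 + 6x - 5) − 49 = 4x^2 + 6x - 54 = (x − 3)(4x + 18).
So |(4x^2 + 6x - 5) − 49| = |x − 3|·|4x + 18|.
Require delta ≤ 1. Then |x − 3| < 1 gives |x| < 4, and by the triangle inequality |4x + 18| ≤ 4·4 + 18 = 34.
Hence |(4x^2 + 6x - 5) − 49| ≤ 34|x − 3| < eps provided |x − 3| < eps/34.
Take delta = min(1, eps/34). Then 0 < |x − 3| < delta gives both |x − 3| < 1 and |x − 3| < eps/34, so |(4x^2 + 6x - 5) − 49| < eps.

delta = min(1, eps/34)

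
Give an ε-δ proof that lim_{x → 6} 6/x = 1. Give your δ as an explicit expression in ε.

δ = min(3, 3ε)

Let ε > 0 be given. We seek δ > 0 such that 0 < |x − 6| < δ implies |6/x − 1| < ε.
|6/x − 1| = 6·|6 − x|/(6·|x|) = 6|x − 6|/(6|x|).
Require δ ≤ 3 so that |x| > 6 − 3 = 3, hence 6|x| > 18.
Then |6/x − 1| < 6|x − 6|/18, which is < ε when |x − 6| < 3ε.
Take δ = min(3, 3ε). Then 0 < |x − 6| < δ gives both |x − 6| < 3 and |x − 6| < 3ε, so |6/x − 1| < ε.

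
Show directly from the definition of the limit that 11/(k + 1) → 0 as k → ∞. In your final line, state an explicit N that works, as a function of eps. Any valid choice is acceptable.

Let eps > 0 be given. For k ≥ 1, |11/(k + 1) − 0| = 11/(k + 1) ≤ 11/k.
We need 11/k < eps, i.e. k > 11/eps.
Take N = 11/eps. If k > N then |11/(k + 1)| ≤ 11/k < eps.

N = 11/eps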